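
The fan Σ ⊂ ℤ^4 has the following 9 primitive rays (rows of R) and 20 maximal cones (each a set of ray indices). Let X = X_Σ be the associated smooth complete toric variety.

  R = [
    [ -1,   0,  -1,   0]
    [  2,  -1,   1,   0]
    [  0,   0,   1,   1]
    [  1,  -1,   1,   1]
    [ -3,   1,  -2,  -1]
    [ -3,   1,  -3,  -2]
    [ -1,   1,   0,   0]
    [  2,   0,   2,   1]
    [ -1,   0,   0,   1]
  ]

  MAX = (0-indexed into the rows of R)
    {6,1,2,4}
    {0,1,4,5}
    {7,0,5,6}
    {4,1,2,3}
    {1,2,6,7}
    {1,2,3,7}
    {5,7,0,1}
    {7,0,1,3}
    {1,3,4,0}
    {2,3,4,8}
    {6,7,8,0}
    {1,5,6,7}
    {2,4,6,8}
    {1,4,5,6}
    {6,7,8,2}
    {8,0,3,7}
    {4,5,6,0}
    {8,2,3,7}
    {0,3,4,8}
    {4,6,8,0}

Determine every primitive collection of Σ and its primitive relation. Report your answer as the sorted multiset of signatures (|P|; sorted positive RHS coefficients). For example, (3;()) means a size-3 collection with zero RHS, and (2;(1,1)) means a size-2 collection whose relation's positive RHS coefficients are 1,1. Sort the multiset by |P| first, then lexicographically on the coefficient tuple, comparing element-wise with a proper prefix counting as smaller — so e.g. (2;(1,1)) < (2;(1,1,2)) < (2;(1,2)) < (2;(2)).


Minimal non-faces — 8 found among 9 rays, 20 max cones:

  • {0,2}:  v_{0} + v_{2} = v_{8} — sig = (2;(1))
  • {1,8}:  v_{1} + v_{8} = v_{3} — sig = (2;(1))
  • {2,5}:  v_{2} + v_{5} = v_{4} — sig = (2;(1))
  • {3,6}:  v_{3} + v_{6} = v_{2} — sig = (2;(1))
  • {4,7}:  v_{4} + v_{7} = v_{6} — sig = (2;(1))
  • {5,8}:  v_{5} + v_{8} = v_{0} + v_{4} — sig = (2;(1,1))
  • {3,5}:  v_{3} + v_{5} = v_{0} + v_{1} + v_{4} — sig = (2;(1,1,1))
  • {0,1,6}:  v_{0} + v_{1} + v_{6} = 0 — sig = (3;())

Signatures (|P|; sorted positive RHS coefficients), sorted:
{ (2;(1)) ×5,  (2;(1,1)),  (2;(1,1,1)),  (3;()) }


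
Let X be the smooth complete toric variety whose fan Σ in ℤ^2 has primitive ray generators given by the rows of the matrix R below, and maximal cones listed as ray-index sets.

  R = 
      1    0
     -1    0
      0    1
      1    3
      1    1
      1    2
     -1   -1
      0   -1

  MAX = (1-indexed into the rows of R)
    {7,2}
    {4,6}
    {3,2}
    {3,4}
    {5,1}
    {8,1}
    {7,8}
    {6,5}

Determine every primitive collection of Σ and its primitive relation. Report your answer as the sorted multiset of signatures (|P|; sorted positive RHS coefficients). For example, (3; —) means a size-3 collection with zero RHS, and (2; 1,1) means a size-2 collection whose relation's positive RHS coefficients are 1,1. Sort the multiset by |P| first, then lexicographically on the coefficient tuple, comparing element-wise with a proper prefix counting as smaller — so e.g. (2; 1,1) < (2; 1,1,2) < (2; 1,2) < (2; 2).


Primitive collections (20):

  P={1,2}:  v_{1} + v_{2} = 0  →  sig = (2; —)
  P={3,8}:  v_{3} + v_{8} = 0  →  sig = (2; —)
  P={5,7}:  v_{5} + v_{7} = 0  →  sig = (2; —)
  P={1,3}:  v_{1} + v_{3} = v_{5}  →  sig = (2; 1)
  P={1,7}:  v_{1} + v_{7} = v_{8}  →  sig = (2; 1)
  P={2,5}:  v_{2} + v_{5} = v_{3}  →  sig = (2; 1)
  P={2,8}:  v_{2} + v_{8} = v_{7}  →  sig = (2; 1)
  P={3,5}:  v_{3} + v_{5} = v_{6}  →  sig = (2; 1)
  P={3,6}:  v_{3} + v_{6} = v_{4}  →  sig = (2; 1)
  P={3,7}:  v_{3} + v_{7} = v_{2}  →  sig = (2; 1)
  P={4,8}:  v_{4} + v_{8} = v_{6}  →  sig = (2; 1)
  P={5,8}:  v_{5} + v_{8} = v_{1}  →  sig = (2; 1)
  P={6,7}:  v_{6} + v_{7} = v_{3}  →  sig = (2; 1)
  P={6,8}:  v_{6} + v_{8} = v_{5}  →  sig = (2; 1)
  P={1,4}:  v_{1} + v_{4} = v_{5} + v_{6}  →  sig = (2; 1,1)
  P={1,6}:  v_{1} + v_{6} = 2·v_{5}  →  sig = (2; 2)
  P={2,6}:  v_{2} + v_{6} = 2·v_{3}  →  sig = (2; 2)
  P={4,5}:  v_{4} + v_{5} = 2·v_{6}  →  sig = (2; 2)
  P={4,7}:  v_{4} + v_{7} = 2·v_{3}  →  sig = (2; 2)
  P={2,4}:  v_{2} + v_{4} = 3·v_{3}  →  sig = (2; 3)

Hence PRS(X_Σ) =
[(2; —), (2; —), (2; —), (2; 1), (2; 1), (2; 1), (2; 1), (2; 1), (2; 1), (2; 1), (2; 1), (2; 1), (2; 1), (2; 1), (2; 1,1), (2; 2), (2; 2), (2; 2), (2; 2), (2; 3)]


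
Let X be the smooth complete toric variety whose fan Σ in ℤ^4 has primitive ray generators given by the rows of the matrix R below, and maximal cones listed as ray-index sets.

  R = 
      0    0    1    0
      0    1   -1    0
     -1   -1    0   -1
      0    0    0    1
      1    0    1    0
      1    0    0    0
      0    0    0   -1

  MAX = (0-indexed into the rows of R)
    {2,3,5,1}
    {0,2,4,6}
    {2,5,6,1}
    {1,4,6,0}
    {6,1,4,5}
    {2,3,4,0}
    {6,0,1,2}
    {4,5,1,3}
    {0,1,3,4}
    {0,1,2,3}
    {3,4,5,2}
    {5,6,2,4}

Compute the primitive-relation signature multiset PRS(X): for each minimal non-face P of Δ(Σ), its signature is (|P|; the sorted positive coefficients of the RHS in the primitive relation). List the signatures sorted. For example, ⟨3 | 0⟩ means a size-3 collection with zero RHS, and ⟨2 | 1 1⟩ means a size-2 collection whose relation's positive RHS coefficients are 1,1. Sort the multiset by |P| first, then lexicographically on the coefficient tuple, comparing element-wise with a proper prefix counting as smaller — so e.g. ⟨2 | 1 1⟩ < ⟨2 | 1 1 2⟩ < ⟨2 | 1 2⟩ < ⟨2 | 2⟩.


The 3 primitive collections of Σ (r=7, n=4):

  • {3,6}:  v_{3} + v_{6} = 0  ⇒ sig = ⟨2 | 0⟩
  • {0,5}:  v_{0} + v_{5} = v_{4}  ⇒ sig = ⟨2 | 1⟩
  • {1,2,4}:  v_{1} + v_{2} + v_{4} = v_{6}  ⇒ sig = ⟨3 | 1⟩

Sorted signature multiset PRS(X):
[⟨2 | 0⟩, ⟨2 | 1⟩, ⟨3 | 1⟩]


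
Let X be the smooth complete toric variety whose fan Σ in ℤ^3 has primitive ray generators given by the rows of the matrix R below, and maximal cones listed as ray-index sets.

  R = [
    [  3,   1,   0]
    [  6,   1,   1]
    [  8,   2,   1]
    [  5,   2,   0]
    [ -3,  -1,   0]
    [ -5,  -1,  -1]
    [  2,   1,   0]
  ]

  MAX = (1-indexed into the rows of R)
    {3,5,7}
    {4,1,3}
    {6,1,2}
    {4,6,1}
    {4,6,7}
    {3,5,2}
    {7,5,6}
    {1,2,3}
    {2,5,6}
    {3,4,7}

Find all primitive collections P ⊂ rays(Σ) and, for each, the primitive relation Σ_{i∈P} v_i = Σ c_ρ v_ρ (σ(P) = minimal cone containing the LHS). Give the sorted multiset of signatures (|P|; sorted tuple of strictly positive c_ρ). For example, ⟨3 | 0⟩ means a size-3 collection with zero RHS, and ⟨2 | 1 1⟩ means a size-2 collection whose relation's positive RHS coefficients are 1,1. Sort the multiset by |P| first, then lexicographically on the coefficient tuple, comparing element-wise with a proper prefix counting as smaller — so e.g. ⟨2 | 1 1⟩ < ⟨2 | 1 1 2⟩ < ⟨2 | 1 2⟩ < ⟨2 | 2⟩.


|primitive collections| = 6. Relations:

  P={1,5}:  v_{1} + v_{5} = 0 ; sig = ⟨2 | 0⟩
  P={1,7}:  v_{1} + v_{7} = v_{4} ; sig = ⟨2 | 1⟩
  P={2,7}:  v_{2} + v_{7} = v_{3} ; sig = ⟨2 | 1⟩
  P={3,6}:  v_{3} + v_{6} = v_{1} ; sig = ⟨2 | 1⟩
  P={4,5}:  v_{4} + v_{5} = v_{7} ; sig = ⟨2 | 1⟩
  P={2,4}:  v_{2} + v_{4} = v_{1} + v_{3} ; sig = ⟨2 | 1 1⟩

Hence PRS(X_Σ) =
[⟨2 | 0⟩, ⟨2 | 1⟩, ⟨2 | 1⟩, ⟨2 | 1⟩, ⟨2 | 1⟩, ⟨2 | 1 1⟩]


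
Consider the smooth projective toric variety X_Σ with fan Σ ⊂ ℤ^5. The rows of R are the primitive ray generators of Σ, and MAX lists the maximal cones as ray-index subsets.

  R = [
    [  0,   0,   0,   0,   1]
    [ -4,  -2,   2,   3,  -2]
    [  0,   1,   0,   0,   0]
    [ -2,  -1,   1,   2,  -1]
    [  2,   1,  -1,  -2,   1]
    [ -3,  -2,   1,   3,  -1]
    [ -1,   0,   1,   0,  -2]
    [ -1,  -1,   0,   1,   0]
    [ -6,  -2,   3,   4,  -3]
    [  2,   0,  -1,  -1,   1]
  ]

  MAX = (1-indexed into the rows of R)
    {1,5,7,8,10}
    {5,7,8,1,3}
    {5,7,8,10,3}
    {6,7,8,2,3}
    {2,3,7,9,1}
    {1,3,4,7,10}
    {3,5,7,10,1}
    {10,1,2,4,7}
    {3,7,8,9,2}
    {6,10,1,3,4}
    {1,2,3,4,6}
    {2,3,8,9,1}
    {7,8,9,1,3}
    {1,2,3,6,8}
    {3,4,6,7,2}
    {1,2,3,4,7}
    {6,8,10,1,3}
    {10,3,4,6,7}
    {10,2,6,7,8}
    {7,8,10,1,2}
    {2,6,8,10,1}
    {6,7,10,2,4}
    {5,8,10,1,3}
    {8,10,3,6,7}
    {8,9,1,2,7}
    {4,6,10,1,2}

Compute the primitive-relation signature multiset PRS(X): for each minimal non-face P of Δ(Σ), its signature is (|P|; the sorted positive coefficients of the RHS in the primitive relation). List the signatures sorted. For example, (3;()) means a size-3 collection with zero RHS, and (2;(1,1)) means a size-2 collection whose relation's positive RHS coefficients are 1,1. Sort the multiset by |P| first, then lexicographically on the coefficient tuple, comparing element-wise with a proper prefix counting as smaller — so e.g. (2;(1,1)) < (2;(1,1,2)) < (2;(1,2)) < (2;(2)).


12 collections generate NE(X_Σ); each relation:

  {4,5}:  v_{4} + v_{5} = 0  →  sig = (2;())
  {4,8}:  v_{4} + v_{8} = v_{6}  →  sig = (2;(1))
  {5,6}:  v_{5} + v_{6} = v_{8}  →  sig = (2;(1))
  {9,10}:  v_{9} + v_{10} = v_{2}  →  sig = (2;(1))
  {2,5}:  v_{2} + v_{5} = v_{1} + v_{7} + v_{8}  →  sig = (2;(1,1,1))
  {6,9}:  v_{6} + v_{9} = 2·v_{2} + v_{3} + v_{8}  →  sig = (2;(1,1,2))
  {4,9}:  v_{4} + v_{9} = 2·v_{2} + v_{3}  →  sig = (2;(1,2))
  {5,9}:  v_{5} + v_{9} = 2·v_{1} + v_{3} + 2·v_{7} + 2·v_{8}  →  sig = (2;(1,2,2,2))
  {1,6,7}:  v_{1} + v_{6} + v_{7} = v_{2}  →  sig = (3;(1))
  {2,3,10}:  v_{2} + v_{3} + v_{10} = v_{4}  →  sig = (3;(1))
  {1,3,7,8,10}:  v_{1} + v_{3} + v_{7} + v_{8} + v_{10} = 0  →  sig = (5;())
  {1,2,3,7,8}:  v_{1} + v_{2} + v_{3} + v_{7} + v_{8} = v_{9}  →  sig = (5;(1))

Sorted signature multiset PRS(X):
    |P|=2: 8 collections, coeffs (), (1), (1), (1), (1,1,1), (1,1,2), (1,2), (1,2,2,2)
    |P|=3: 2 collections, coeffs (1), (1)
    |P|=5: 2 collections, coeffs (), (1)


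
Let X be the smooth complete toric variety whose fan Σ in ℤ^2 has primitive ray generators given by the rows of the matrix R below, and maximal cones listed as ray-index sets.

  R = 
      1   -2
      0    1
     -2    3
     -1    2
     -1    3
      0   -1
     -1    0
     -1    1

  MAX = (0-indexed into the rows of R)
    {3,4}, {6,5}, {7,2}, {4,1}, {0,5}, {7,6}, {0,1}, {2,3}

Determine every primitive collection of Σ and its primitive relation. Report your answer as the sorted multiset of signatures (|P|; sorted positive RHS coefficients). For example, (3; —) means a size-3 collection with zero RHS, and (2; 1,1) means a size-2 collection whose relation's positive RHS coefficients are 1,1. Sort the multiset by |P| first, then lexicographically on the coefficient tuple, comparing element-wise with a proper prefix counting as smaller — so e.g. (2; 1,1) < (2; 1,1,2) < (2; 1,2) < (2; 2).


Δ(Σ) — 8 vertices, 20 min non-faces:

  P={0,3}:  v_{0} + v_{3} = 0  so sig = (2; —)
  P={1,5}:  v_{1} + v_{5} = 0  so sig = (2; —)
  P={0,2}:  v_{0} + v_{2} = v_{7}  so sig = (2; 1)
  P={0,4}:  v_{0} + v_{4} = v_{1}  so sig = (2; 1)
  P={0,7}:  v_{0} + v_{7} = v_{5}  so sig = (2; 1)
  P={1,3}:  v_{1} + v_{3} = v_{4}  so sig = (2; 1)
  P={1,6}:  v_{1} + v_{6} = v_{7}  so sig = (2; 1)
  P={1,7}:  v_{1} + v_{7} = v_{3}  so sig = (2; 1)
  P={3,5}:  v_{3} + v_{5} = v_{7}  so sig = (2; 1)
  P={3,7}:  v_{3} + v_{7} = v_{2}  so sig = (2; 1)
  P={4,5}:  v_{4} + v_{5} = v_{3}  so sig = (2; 1)
  P={4,6}:  v_{4} + v_{6} = v_{2}  so sig = (2; 1)
  P={5,7}:  v_{5} + v_{7} = v_{6}  so sig = (2; 1)
  P={0,6}:  v_{0} + v_{6} = 2·v_{5}  so sig = (2; 2)
  P={1,2}:  v_{1} + v_{2} = 2·v_{3}  so sig = (2; 2)
  P={2,5}:  v_{2} + v_{5} = 2·v_{7}  so sig = (2; 2)
  P={3,6}:  v_{3} + v_{6} = 2·v_{7}  so sig = (2; 2)
  P={4,7}:  v_{4} + v_{7} = 2·v_{3}  so sig = (2; 2)
  P={2,4}:  v_{2} + v_{4} = 3·v_{3}  so sig = (2; 3)
  P={2,6}:  v_{2} + v_{6} = 3·v_{7}  so sig = (2; 3)

so the primitive-relation signature multiset is
[(2; —), (2; —), (2; 1), (2; 1), (2; 1), (2; 1), (2; 1), (2; 1), (2; 1), (2; 1), (2; 1), (2; 1), (2; 1), (2; 2), (2; 2), (2; 2), (2; 2), (2; 2), (2; 3), (2; 3)]


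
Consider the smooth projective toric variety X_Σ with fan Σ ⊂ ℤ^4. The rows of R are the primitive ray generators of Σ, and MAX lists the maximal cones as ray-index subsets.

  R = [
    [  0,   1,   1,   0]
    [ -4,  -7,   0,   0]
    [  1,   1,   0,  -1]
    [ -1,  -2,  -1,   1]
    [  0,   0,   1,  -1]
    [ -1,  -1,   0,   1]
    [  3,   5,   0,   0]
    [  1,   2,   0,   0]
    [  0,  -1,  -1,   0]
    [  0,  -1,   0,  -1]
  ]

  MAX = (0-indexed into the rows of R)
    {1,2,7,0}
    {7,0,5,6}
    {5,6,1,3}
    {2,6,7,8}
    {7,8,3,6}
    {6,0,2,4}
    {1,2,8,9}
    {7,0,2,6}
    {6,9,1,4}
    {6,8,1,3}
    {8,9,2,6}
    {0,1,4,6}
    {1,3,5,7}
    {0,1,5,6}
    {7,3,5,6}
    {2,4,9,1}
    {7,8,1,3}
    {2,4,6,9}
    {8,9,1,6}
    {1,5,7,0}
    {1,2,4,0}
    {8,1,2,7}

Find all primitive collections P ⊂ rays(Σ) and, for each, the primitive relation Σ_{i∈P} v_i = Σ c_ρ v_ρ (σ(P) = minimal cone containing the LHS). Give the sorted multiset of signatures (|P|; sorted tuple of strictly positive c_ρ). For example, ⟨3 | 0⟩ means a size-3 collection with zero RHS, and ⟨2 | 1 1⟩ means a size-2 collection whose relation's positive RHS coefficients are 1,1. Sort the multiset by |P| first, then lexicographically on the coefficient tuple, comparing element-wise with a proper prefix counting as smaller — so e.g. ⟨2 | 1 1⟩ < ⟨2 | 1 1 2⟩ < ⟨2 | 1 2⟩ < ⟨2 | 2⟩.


Σ has 15 primitive collections:

  • {0,8}:  v_{0} + v_{8} = 0  ⟹  sig = ⟨2 | 0⟩
  • {2,5}:  v_{2} + v_{5} = 0  ⟹  sig = ⟨2 | 0⟩
  • {0,3}:  v_{0} + v_{3} = v_{5}  ⟹  sig = ⟨2 | 1⟩
  • {0,9}:  v_{0} + v_{9} = v_{4}  ⟹  sig = ⟨2 | 1⟩
  • {2,3}:  v_{2} + v_{3} = v_{8}  ⟹  sig = ⟨2 | 1⟩
  • {4,8}:  v_{4} + v_{8} = v_{9}  ⟹  sig = ⟨2 | 1⟩
  • {5,8}:  v_{5} + v_{8} = v_{3}  ⟹  sig = ⟨2 | 1⟩
  • {7,9}:  v_{7} + v_{9} = v_{2}  ⟹  sig = ⟨2 | 1⟩
  • {3,4}:  v_{3} + v_{4} = v_{1} + v_{6}  ⟹  sig = ⟨2 | 1 1⟩
  • {4,7}:  v_{4} + v_{7} = v_{0} + v_{2}  ⟹  sig = ⟨2 | 1 1⟩
  • {5,9}:  v_{5} + v_{9} = v_{1} + v_{6}  ⟹  sig = ⟨2 | 1 1⟩
  • {3,9}:  v_{3} + v_{9} = v_{1} + v_{6} + v_{8}  ⟹  sig = ⟨2 | 1 1 1⟩
  • {4,5}:  v_{4} + v_{5} = v_{0} + v_{1} + v_{6}  ⟹  sig = ⟨2 | 1 1 1⟩
  • {1,6,7}:  v_{1} + v_{6} + v_{7} = 0  ⟹  sig = ⟨3 | 0⟩
  • {1,2,6}:  v_{1} + v_{2} + v_{6} = v_{9}  ⟹  sig = ⟨3 | 1⟩

so the primitive-relation signature multiset is
    ⟨2 | 0⟩
    ⟨2 | 0⟩
    ⟨2 | 1⟩
    ⟨2 | 1⟩
    ⟨2 | 1⟩
    ⟨2 | 1⟩
    ⟨2 | 1⟩
    ⟨2 | 1⟩
    ⟨2 | 1 1⟩
    ⟨2 | 1 1⟩
    ⟨2 | 1 1⟩
    ⟨2 | 1 1 1⟩
    ⟨2 | 1 1 1⟩
    ⟨3 | 0⟩
    ⟨3 | 1⟩


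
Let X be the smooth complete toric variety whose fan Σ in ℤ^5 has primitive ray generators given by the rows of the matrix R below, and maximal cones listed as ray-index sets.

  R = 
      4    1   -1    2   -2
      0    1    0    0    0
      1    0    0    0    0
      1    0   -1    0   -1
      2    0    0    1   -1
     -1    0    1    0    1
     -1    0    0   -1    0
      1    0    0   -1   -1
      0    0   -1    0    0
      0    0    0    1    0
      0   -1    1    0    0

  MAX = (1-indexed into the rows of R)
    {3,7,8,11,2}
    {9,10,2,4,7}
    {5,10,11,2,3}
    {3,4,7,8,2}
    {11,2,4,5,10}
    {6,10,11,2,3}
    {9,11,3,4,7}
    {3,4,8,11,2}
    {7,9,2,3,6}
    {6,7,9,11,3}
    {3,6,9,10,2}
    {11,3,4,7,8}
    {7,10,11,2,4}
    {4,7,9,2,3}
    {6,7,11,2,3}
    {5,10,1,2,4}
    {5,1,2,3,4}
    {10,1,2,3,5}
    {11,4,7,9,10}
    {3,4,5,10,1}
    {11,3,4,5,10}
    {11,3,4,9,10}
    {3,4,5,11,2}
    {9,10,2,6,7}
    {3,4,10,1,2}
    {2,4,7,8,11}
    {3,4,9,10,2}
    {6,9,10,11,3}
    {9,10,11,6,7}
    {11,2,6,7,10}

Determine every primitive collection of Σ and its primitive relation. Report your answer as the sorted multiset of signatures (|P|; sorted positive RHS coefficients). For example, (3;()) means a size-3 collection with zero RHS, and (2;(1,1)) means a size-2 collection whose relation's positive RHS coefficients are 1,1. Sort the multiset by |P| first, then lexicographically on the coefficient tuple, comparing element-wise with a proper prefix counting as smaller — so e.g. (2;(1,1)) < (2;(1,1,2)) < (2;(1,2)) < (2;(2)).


18 collections generate NE(X_Σ); each relation:

  P={4,6}:  v_{4} + v_{6} = 0  so sig = (2;())
  P={1,7}:  v_{1} + v_{7} = v_{2} + v_{4} + v_{5}  so sig = (2;(1,1,1))
  P={5,7}:  v_{5} + v_{7} = v_{2} + v_{4} + v_{11}  so sig = (2;(1,1,1))
  P={5,9}:  v_{5} + v_{9} = v_{3} + v_{4} + v_{10}  so sig = (2;(1,1,1))
  P={8,9}:  v_{8} + v_{9} = v_{3} + v_{4} + v_{7}  so sig = (2;(1,1,1))
  P={8,10}:  v_{8} + v_{10} = v_{2} + v_{4} + v_{11}  so sig = (2;(1,1,1))
  P={1,6}:  v_{1} + v_{6} = v_{2} + v_{3} + v_{5} + v_{10}  so sig = (2;(1,1,1,1))
  P={5,6}:  v_{5} + v_{6} = v_{2} + v_{3} + v_{10} + v_{11}  so sig = (2;(1,1,1,1))
  P={6,8}:  v_{6} + v_{8} = v_{2} + v_{3} + v_{7} + v_{11}  so sig = (2;(1,1,1,1))
  P={1,8}:  v_{1} + v_{8} = 2·v_{2} + v_{3} + 2·v_{4} + v_{5} + v_{11}  so sig = (2;(1,1,1,2,2))
  P={1,9}:  v_{1} + v_{9} = v_{2} + 2·v_{3} + 2·v_{4} + 2·v_{10}  so sig = (2;(1,2,2,2))
  P={5,8}:  v_{5} + v_{8} = 2·v_{2} + v_{3} + 2·v_{4} + 2·v_{11}  so sig = (2;(1,2,2,2))
  P={1,11}:  v_{1} + v_{11} = 2·v_{5}  so sig = (2;(2))
  P={2,9,11}:  v_{2} + v_{9} + v_{11} = 0  so sig = (3;())
  P={3,7,10}:  v_{3} + v_{7} + v_{10} = 0  so sig = (3;())
  P={2,3,4,5,10}:  v_{2} + v_{3} + v_{4} + v_{5} + v_{10} = v_{1}  so sig = (5;(1))
  P={2,3,4,7,11}:  v_{2} + v_{3} + v_{4} + v_{7} + v_{11} = v_{8}  so sig = (5;(1))
  P={2,3,4,10,11}:  v_{2} + v_{3} + v_{4} + v_{10} + v_{11} = v_{5}  so sig = (5;(1))

so the primitive-relation signature multiset is
{ (2;()),  (2;(1,1,1)) ×5,  (2;(1,1,1,1)) ×3,  (2;(1,1,1,2,2)),  (2;(1,2,2,2)) ×2,  (2;(2)),  (3;()) ×2,  (5;(1)) ×3 }


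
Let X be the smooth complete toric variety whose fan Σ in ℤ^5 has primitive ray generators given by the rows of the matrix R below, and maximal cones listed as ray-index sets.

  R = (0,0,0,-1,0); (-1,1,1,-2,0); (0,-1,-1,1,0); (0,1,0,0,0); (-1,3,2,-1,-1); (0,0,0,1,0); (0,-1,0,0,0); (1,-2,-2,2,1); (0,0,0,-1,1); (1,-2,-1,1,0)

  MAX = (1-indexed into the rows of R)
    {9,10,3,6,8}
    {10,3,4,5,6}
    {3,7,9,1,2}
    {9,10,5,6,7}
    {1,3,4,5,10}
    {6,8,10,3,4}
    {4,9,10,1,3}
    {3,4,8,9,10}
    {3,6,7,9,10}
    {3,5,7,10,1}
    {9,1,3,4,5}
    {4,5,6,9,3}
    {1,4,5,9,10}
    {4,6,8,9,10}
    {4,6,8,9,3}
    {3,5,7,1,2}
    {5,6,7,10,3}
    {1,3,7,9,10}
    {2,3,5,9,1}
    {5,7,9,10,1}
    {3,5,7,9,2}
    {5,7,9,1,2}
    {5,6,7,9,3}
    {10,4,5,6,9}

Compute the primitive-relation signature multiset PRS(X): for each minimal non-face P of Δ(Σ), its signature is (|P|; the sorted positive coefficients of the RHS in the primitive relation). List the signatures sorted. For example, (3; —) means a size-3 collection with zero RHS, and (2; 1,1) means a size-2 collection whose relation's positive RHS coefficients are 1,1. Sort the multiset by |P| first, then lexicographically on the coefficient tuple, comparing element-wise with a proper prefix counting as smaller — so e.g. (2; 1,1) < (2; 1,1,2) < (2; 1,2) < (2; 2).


Primitive collections (12):

  P={1,6}:  v_{1} + v_{6} = 0  ⟹  sig = (2; —)
  P={4,7}:  v_{4} + v_{7} = 0  ⟹  sig = (2; —)
  P={2,8}:  v_{2} + v_{8} = v_{3} + v_{9}  ⟹  sig = (2; 1,1)
  P={2,10}:  v_{2} + v_{10} = v_{1} + v_{7}  ⟹  sig = (2; 1,1)
  P={5,8}:  v_{5} + v_{8} = v_{4} + v_{6}  ⟹  sig = (2; 1,1)
  P={1,8}:  v_{1} + v_{8} = v_{3} + v_{4} + v_{9} + v_{10}  ⟹  sig = (2; 1,1,1,1)
  P={2,4}:  v_{2} + v_{4} = v_{1} + v_{3} + v_{5} + v_{9}  ⟹  sig = (2; 1,1,1,1)
  P={2,6}:  v_{2} + v_{6} = v_{3} + v_{5} + v_{7} + v_{9}  ⟹  sig = (2; 1,1,1,1)
  P={7,8}:  v_{7} + v_{8} = v_{3} + v_{6} + v_{9} + v_{10}  ⟹  sig = (2; 1,1,1,1)
  P={3,5,9,10}:  v_{3} + v_{5} + v_{9} + v_{10} = 0  ⟹  sig = (4; —)
  P={1,3,5,7,9}:  v_{1} + v_{3} + v_{5} + v_{7} + v_{9} = v_{2}  ⟹  sig = (5; 1)
  P={3,4,6,9,10}:  v_{3} + v_{4} + v_{6} + v_{9} + v_{10} = v_{8}  ⟹  sig = (5; 1)

Signatures (|P|; sorted positive RHS coefficients), sorted:
    (2; —)
    (2; —)
    (2; 1,1)
    (2; 1,1)
    (2; 1,1)
    (2; 1,1,1,1)
    (2; 1,1,1,1)
    (2; 1,1,1,1)
    (2; 1,1,1,1)
    (4; —)
    (5; 1)
    (5; 1)


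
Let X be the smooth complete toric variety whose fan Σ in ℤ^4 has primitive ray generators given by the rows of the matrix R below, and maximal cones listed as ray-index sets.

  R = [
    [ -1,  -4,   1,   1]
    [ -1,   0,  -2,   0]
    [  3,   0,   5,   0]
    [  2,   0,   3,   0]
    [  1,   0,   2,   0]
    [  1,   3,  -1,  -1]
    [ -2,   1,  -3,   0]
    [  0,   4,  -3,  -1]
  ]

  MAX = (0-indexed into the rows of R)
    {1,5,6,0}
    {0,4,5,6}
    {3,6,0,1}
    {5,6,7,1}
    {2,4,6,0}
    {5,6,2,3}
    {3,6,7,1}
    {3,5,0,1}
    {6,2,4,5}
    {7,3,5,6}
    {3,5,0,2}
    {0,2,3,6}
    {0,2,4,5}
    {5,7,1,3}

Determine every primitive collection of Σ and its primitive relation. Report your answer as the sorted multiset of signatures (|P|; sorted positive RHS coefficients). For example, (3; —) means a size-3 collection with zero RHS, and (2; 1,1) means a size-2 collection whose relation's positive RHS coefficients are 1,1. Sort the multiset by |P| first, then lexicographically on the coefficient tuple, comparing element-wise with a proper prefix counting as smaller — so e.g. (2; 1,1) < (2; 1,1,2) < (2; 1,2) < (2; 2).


9 minimal non-faces of Δ(Σ) (on 8 rays):

  {1,4}:  v_{1} + v_{4} = 0  →  sig = (2; —)
  {0,7}:  v_{0} + v_{7} = v_{1}  →  sig = (2; 1)
  {1,2}:  v_{1} + v_{2} = v_{3}  →  sig = (2; 1)
  {3,4}:  v_{3} + v_{4} = v_{2}  →  sig = (2; 1)
  {4,7}:  v_{4} + v_{7} = v_{3} + v_{5} + v_{6}  →  sig = (2; 1,1,1)
  {2,7}:  v_{2} + v_{7} = 2·v_{3} + v_{5} + v_{6}  →  sig = (2; 1,1,2)
  {0,3,5,6}:  v_{0} + v_{3} + v_{5} + v_{6} = 0  →  sig = (4; —)
  {0,2,5,6}:  v_{0} + v_{2} + v_{5} + v_{6} = v_{4}  →  sig = (4; 1)
  {1,3,5,6}:  v_{1} + v_{3} + v_{5} + v_{6} = v_{7}  →  sig = (4; 1)

Sorted signature multiset PRS(X):
    (2; —)
    (2; 1)
    (2; 1)
    (2; 1)
    (2; 1,1,1)
    (2; 1,1,2)
    (4; —)
    (4; 1)
    (4; 1)


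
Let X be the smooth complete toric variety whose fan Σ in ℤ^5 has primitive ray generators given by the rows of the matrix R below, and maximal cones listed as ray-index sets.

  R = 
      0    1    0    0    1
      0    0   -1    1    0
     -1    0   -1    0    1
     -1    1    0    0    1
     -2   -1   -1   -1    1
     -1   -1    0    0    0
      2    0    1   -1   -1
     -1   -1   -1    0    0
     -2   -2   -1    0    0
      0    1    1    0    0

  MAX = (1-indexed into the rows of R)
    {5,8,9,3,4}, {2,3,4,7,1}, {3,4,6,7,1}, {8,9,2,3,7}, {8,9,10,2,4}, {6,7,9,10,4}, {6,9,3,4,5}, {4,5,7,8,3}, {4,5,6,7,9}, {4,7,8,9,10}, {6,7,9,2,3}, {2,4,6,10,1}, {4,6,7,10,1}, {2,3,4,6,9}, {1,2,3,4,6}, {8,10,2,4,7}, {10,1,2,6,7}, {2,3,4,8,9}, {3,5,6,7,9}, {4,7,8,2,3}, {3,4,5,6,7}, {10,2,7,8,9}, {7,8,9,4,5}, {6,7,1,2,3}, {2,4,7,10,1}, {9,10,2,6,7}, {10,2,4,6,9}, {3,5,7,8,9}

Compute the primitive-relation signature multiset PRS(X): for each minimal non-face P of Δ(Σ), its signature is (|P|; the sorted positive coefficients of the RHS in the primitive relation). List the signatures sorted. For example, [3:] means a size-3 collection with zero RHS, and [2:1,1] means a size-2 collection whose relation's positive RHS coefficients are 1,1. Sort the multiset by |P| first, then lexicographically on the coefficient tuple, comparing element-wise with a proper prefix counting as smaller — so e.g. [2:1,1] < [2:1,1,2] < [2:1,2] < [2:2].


Σ has 10 primitive collections:

  P = {1,8}:  v_{1} + v_{8} = v_{3} ; sig = [2:1]
  P = {3,10}:  v_{3} + v_{10} = v_{4} ; sig = [2:1]
  P = {6,8}:  v_{6} + v_{8} = v_{9} ; sig = [2:1]
  P = {1,9}:  v_{1} + v_{9} = v_{3} + v_{6} ; sig = [2:1,1]
  P = {2,5}:  v_{2} + v_{5} = v_{3} + v_{8} ; sig = [2:1,1]
  P = {1,5}:  v_{1} + v_{5} = 2·v_{3} + v_{4} + v_{6} + v_{7} ; sig = [2:1,1,1,2]
  P = {5,10}:  v_{5} + v_{10} = 2·v_{4} + v_{7} + v_{9} ; sig = [2:1,1,2]
  P = {2,4,6,7}:  v_{2} + v_{4} + v_{6} + v_{7} = 0 ; sig = [4:]
  P = {2,4,7,9}:  v_{2} + v_{4} + v_{7} + v_{9} = v_{8} ; sig = [4:1]
  P = {3,4,7,9}:  v_{3} + v_{4} + v_{7} + v_{9} = v_{5} ; sig = [4:1]

so the primitive-relation signature multiset is
{ [2:1] ×3,  [2:1,1] ×2,  [2:1,1,1,2],  [2:1,1,2],  [4:],  [4:1] ×2 }


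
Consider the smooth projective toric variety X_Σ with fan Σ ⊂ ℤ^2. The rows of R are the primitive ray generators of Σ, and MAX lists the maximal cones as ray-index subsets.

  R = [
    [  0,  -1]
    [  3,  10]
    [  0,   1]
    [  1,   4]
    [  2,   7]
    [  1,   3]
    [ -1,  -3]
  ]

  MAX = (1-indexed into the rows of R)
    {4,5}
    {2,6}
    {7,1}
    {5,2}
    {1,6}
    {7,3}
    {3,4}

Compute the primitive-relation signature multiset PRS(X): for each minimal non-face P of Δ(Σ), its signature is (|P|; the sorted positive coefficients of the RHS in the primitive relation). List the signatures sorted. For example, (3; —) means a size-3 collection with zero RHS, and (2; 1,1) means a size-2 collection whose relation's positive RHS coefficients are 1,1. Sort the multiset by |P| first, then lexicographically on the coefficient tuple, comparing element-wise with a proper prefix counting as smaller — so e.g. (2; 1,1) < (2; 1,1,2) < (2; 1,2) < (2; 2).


Σ has 14 primitive collections:

  • {1,3}:  v_{1} + v_{3} = 0 ; sig = (2; —)
  • {6,7}:  v_{6} + v_{7} = 0 ; sig = (2; —)
  • {1,4}:  v_{1} + v_{4} = v_{6} ; sig = (2; 1)
  • {2,7}:  v_{2} + v_{7} = v_{5} ; sig = (2; 1)
  • {3,6}:  v_{3} + v_{6} = v_{4} ; sig = (2; 1)
  • {4,6}:  v_{4} + v_{6} = v_{5} ; sig = (2; 1)
  • {4,7}:  v_{4} + v_{7} = v_{3} ; sig = (2; 1)
  • {5,6}:  v_{5} + v_{6} = v_{2} ; sig = (2; 1)
  • {5,7}:  v_{5} + v_{7} = v_{4} ; sig = (2; 1)
  • {2,3}:  v_{2} + v_{3} = v_{4} + v_{5} ; sig = (2; 1,1)
  • {1,5}:  v_{1} + v_{5} = 2·v_{6} ; sig = (2; 2)
  • {2,4}:  v_{2} + v_{4} = 2·v_{5} ; sig = (2; 2)
  • {3,5}:  v_{3} + v_{5} = 2·v_{4} ; sig = (2; 2)
  • {1,2}:  v_{1} + v_{2} = 3·v_{6} ; sig = (2; 3)

so the primitive-relation signature multiset is
    |P|=2: 14 collections, coeffs (), (), (1), (1), (1), (1), (1), (1), (1), (1,1), (2), (2), (2), (3)


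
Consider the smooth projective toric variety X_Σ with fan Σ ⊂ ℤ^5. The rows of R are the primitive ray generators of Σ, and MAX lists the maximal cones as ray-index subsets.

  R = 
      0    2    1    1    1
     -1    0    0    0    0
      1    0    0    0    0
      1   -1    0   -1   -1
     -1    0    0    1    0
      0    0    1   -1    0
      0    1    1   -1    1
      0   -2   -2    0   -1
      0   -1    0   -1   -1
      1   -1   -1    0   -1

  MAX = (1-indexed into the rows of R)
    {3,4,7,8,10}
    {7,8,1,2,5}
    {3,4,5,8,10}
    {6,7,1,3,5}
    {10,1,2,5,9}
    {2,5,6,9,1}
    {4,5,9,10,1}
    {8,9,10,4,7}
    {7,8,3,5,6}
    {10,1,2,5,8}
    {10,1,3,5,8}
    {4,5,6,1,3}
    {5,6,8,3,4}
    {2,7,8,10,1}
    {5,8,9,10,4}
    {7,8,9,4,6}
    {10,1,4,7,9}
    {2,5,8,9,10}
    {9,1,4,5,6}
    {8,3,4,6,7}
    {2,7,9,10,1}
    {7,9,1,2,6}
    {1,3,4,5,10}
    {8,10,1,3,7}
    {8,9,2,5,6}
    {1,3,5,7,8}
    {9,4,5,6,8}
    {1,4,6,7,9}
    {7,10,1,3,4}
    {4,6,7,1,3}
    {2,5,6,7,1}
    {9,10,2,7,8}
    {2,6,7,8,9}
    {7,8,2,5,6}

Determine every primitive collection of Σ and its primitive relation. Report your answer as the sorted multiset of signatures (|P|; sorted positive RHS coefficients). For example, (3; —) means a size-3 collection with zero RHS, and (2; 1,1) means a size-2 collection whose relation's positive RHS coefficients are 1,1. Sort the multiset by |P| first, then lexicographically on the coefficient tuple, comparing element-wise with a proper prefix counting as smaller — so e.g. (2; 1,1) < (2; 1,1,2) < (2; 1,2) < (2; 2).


|primitive collections| = 10. Relations:

  • {2,3}:  v_{2} + v_{3} = 0  ⟹  sig = (2; —)
  • {2,4}:  v_{2} + v_{4} = v_{9}  ⟹  sig = (2; 1)
  • {3,9}:  v_{3} + v_{9} = v_{4}  ⟹  sig = (2; 1)
  • {6,10}:  v_{6} + v_{10} = v_{4}  ⟹  sig = (2; 1)
  • {1,6,8}:  v_{1} + v_{6} + v_{8} = 0  ⟹  sig = (3; —)
  • {5,7,10}:  v_{5} + v_{7} + v_{10} = 0  ⟹  sig = (3; —)
  • {1,4,8}:  v_{1} + v_{4} + v_{8} = v_{10}  ⟹  sig = (3; 1)
  • {4,5,7}:  v_{4} + v_{5} + v_{7} = v_{6}  ⟹  sig = (3; 1)
  • {1,8,9}:  v_{1} + v_{8} + v_{9} = v_{2} + v_{10}  ⟹  sig = (3; 1,1)
  • {5,7,9}:  v_{5} + v_{7} + v_{9} = v_{2} + v_{6}  ⟹  sig = (3; 1,1)

Hence PRS(X_Σ) =
    (2; —)
    (2; 1)
    (2; 1)
    (2; 1)
    (3; —)
    (3; —)
    (3; 1)
    (3; 1)
    (3; 1,1)
    (3; 1,1)


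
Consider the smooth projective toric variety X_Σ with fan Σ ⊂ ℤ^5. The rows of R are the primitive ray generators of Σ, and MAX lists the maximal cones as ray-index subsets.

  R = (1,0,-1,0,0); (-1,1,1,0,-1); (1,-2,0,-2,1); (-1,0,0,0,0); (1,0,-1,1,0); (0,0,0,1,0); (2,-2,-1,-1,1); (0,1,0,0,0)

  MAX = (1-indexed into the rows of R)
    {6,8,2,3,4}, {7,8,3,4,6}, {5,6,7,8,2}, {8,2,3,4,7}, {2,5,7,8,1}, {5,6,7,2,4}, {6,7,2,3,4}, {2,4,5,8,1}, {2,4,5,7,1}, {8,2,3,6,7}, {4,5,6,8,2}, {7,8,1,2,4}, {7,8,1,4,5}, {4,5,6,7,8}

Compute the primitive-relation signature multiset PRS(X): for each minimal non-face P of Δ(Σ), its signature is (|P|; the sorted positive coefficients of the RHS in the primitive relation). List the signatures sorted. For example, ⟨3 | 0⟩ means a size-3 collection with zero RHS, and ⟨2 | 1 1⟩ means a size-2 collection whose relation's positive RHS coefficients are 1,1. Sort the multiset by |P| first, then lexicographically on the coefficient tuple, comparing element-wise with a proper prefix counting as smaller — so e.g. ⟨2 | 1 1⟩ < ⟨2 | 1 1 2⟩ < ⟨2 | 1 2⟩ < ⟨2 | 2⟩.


5 minimal non-faces of Δ(Σ) (on 8 rays):

  {1,6}:  v_{1} + v_{6} = v_{5}  ⇒ sig = ⟨2 | 1⟩
  {3,5}:  v_{3} + v_{5} = v_{7}  ⇒ sig = ⟨2 | 1⟩
  {1,3}:  v_{1} + v_{3} = v_{2} + v_{4} + 2·v_{7} + v_{8}  ⇒ sig = ⟨2 | 1 1 1 2⟩
  {2,4,6,7,8}:  v_{2} + v_{4} + v_{6} + v_{7} + v_{8} = 0  ⇒ sig = ⟨5 | 0⟩
  {2,4,5,7,8}:  v_{2} + v_{4} + v_{5} + v_{7} + v_{8} = v_{1}  ⇒ sig = ⟨5 | 1⟩

Hence PRS(X_Σ) =
    ⟨2 | 1⟩
    ⟨2 | 1⟩
    ⟨2 | 1 1 1 2⟩
    ⟨5 | 0⟩
    ⟨5 | 1⟩


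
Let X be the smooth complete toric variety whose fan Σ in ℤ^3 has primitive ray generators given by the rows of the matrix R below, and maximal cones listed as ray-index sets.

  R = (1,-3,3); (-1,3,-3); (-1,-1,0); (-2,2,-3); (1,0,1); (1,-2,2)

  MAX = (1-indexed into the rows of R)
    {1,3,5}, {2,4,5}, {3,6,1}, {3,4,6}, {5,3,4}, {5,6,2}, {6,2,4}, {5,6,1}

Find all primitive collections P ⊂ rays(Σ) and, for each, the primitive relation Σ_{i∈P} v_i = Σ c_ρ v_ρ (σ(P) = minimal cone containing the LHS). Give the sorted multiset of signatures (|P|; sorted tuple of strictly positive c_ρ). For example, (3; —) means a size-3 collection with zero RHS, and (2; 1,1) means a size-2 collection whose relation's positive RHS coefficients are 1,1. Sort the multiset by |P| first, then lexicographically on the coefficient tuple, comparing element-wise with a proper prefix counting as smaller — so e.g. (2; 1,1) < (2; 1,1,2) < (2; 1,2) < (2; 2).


Primitive collections (5):

  • {1,2}:  v_{1} + v_{2} = 0 ; sig = (2; —)
  • {1,4}:  v_{1} + v_{4} = v_{3} ; sig = (2; 1)
  • {2,3}:  v_{2} + v_{3} = v_{4} ; sig = (2; 1)
  • {4,5,6}:  v_{4} + v_{5} + v_{6} = 0 ; sig = (3; —)
  • {3,5,6}:  v_{3} + v_{5} + v_{6} = v_{1} ; sig = (3; 1)

so the primitive-relation signature multiset is
{ (2; —),  (2; 1) ×2,  (3; —),  (3; 1) }


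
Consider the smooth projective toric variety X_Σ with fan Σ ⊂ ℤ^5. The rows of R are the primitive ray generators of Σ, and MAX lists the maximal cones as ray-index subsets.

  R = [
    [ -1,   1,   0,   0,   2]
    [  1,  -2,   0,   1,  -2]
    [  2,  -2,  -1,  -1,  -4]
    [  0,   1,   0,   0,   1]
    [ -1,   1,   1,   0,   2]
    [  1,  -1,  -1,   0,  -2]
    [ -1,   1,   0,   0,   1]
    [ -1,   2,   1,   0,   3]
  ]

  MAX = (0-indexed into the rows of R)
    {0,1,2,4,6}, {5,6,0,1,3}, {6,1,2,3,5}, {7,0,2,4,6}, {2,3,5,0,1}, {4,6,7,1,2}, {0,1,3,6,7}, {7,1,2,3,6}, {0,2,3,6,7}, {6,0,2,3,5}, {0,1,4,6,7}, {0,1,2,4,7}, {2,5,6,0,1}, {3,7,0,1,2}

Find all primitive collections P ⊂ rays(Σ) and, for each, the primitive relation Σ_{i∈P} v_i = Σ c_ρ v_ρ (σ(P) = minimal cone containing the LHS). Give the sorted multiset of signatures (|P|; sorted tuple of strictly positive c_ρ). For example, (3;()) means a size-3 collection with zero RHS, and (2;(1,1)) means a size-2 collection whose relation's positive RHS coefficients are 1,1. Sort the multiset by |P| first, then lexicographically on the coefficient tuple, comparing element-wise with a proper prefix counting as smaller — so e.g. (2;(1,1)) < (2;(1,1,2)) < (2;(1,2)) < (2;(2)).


|primitive collections| = 5. Relations:

  • {4,5}:  v_{4} + v_{5} = 0 — sig = (2;())
  • {3,4}:  v_{3} + v_{4} = v_{7} — sig = (2;(1))
  • {5,7}:  v_{5} + v_{7} = v_{3} — sig = (2;(1))
  • {0,1,2,6,7}:  v_{0} + v_{1} + v_{2} + v_{6} + v_{7} = 0 — sig = (5;())
  • {0,1,2,3,6}:  v_{0} + v_{1} + v_{2} + v_{3} + v_{6} = v_{5} — sig = (5;(1))

Hence PRS(X_Σ) =
    (2;())
    (2;(1))
    (2;(1))
    (5;())
    (5;(1))


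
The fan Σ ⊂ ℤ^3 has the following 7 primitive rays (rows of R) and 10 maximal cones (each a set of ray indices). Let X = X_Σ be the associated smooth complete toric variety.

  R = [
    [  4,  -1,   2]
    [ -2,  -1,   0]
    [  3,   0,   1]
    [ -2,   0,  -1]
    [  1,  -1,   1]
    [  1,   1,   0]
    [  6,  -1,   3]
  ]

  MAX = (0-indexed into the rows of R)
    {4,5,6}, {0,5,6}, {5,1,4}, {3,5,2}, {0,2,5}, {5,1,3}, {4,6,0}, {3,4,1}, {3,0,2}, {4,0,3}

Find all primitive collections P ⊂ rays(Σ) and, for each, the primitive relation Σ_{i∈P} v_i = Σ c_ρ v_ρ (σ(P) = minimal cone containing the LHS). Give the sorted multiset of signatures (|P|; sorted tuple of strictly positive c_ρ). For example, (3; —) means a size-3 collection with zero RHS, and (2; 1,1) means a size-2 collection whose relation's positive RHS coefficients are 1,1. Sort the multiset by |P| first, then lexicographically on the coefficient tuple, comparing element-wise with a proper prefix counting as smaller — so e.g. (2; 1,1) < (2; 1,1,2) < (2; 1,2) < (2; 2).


9 collections generate NE(X_Σ); each relation:

  • {1,2}:  v_{1} + v_{2} = v_{4}  ⟹  sig = (2; 1)
  • {2,4}:  v_{2} + v_{4} = v_{0}  ⟹  sig = (2; 1)
  • {3,6}:  v_{3} + v_{6} = v_{0}  ⟹  sig = (2; 1)
  • {2,6}:  v_{2} + v_{6} = 2·v_{0} + v_{5}  ⟹  sig = (2; 1,2)
  • {1,6}:  v_{1} + v_{6} = 3·v_{4} + v_{5}  ⟹  sig = (2; 1,3)
  • {0,1}:  v_{0} + v_{1} = 2·v_{4}  ⟹  sig = (2; 2)
  • {3,4,5}:  v_{3} + v_{4} + v_{5} = 0  ⟹  sig = (3; —)
  • {0,3,5}:  v_{0} + v_{3} + v_{5} = v_{2}  ⟹  sig = (3; 1)
  • {0,4,5}:  v_{0} + v_{4} + v_{5} = v_{6}  ⟹  sig = (3; 1)

so the primitive-relation signature multiset is
{ (2; 1) ×3,  (2; 1,2),  (2; 1,3),  (2; 2),  (3; —),  (3; 1) ×2 }


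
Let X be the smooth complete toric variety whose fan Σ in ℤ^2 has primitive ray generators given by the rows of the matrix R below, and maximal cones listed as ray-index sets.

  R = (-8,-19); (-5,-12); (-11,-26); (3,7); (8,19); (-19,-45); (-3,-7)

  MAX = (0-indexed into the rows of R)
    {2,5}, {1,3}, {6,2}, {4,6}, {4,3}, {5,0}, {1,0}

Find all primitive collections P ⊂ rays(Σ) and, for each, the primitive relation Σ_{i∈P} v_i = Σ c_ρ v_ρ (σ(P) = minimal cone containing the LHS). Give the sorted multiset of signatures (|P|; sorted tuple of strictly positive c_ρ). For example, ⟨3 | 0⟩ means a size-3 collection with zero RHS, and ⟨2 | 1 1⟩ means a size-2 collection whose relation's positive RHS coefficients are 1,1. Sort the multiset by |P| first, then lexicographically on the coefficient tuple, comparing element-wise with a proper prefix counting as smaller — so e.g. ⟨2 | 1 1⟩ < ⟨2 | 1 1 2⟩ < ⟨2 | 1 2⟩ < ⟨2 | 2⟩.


14 collections generate NE(X_Σ); each relation:

  P={0,4}:  v_{0} + v_{4} = 0  ⟹  sig = ⟨2 | 0⟩
  P={3,6}:  v_{3} + v_{6} = 0  ⟹  sig = ⟨2 | 0⟩
  P={0,2}:  v_{0} + v_{2} = v_{5}  ⟹  sig = ⟨2 | 1⟩
  P={0,3}:  v_{0} + v_{3} = v_{1}  ⟹  sig = ⟨2 | 1⟩
  P={0,6}:  v_{0} + v_{6} = v_{2}  ⟹  sig = ⟨2 | 1⟩
  P={1,4}:  v_{1} + v_{4} = v_{3}  ⟹  sig = ⟨2 | 1⟩
  P={1,6}:  v_{1} + v_{6} = v_{0}  ⟹  sig = ⟨2 | 1⟩
  P={2,3}:  v_{2} + v_{3} = v_{0}  ⟹  sig = ⟨2 | 1⟩
  P={2,4}:  v_{2} + v_{4} = v_{6}  ⟹  sig = ⟨2 | 1⟩
  P={4,5}:  v_{4} + v_{5} = v_{2}  ⟹  sig = ⟨2 | 1⟩
  P={1,2}:  v_{1} + v_{2} = 2·v_{0}  ⟹  sig = ⟨2 | 2⟩
  P={3,5}:  v_{3} + v_{5} = 2·v_{0}  ⟹  sig = ⟨2 | 2⟩
  P={5,6}:  v_{5} + v_{6} = 2·v_{2}  ⟹  sig = ⟨2 | 2⟩
  P={1,5}:  v_{1} + v_{5} = 3·v_{0}  ⟹  sig = ⟨2 | 3⟩

Hence PRS(X_Σ) =
[⟨2 | 0⟩, ⟨2 | 0⟩, ⟨2 | 1⟩, ⟨2 | 1⟩, ⟨2 | 1⟩, ⟨2 | 1⟩, ⟨2 | 1⟩, ⟨2 | 1⟩, ⟨2 | 1⟩, ⟨2 | 1⟩, ⟨2 | 2⟩, ⟨2 | 2⟩, ⟨2 | 2⟩, ⟨2 | 3⟩]


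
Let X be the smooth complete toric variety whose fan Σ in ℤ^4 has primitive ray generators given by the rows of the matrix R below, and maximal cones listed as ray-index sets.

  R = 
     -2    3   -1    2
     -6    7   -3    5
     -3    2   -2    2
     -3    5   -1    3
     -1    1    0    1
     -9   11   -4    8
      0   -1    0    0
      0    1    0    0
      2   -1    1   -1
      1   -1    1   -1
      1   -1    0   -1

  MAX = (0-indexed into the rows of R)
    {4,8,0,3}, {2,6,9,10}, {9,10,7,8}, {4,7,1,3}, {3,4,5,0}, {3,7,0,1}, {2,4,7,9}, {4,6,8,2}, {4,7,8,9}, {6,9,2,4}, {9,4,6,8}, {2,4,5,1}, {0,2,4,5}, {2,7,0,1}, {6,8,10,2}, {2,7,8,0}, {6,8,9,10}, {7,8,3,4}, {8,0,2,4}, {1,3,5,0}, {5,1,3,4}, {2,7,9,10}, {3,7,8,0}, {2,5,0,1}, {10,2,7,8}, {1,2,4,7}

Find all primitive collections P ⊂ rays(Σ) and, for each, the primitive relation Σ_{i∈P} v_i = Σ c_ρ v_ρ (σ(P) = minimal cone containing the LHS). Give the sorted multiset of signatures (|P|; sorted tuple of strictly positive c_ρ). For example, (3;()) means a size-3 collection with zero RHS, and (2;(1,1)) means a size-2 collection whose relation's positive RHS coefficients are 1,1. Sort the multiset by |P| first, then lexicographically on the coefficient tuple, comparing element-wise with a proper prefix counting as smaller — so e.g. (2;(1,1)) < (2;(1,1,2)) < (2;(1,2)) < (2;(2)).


Σ has 22 primitive collections:

  P = {4,10}:  v_{4} + v_{10} = 0  ⇒ sig = (2;())
  P = {6,7}:  v_{6} + v_{7} = 0  ⇒ sig = (2;())
  P = {2,3}:  v_{2} + v_{3} = v_{1}  ⇒ sig = (2;(1))
  P = {0,9}:  v_{0} + v_{9} = v_{4} + v_{7}  ⇒ sig = (2;(1,1))
  P = {3,6}:  v_{3} + v_{6} = v_{0} + v_{4}  ⇒ sig = (2;(1,1))
  P = {3,10}:  v_{3} + v_{10} = v_{0} + v_{7}  ⇒ sig = (2;(1,1))
  P = {5,7}:  v_{5} + v_{7} = v_{1} + v_{3}  ⇒ sig = (2;(1,1))
  P = {5,10}:  v_{5} + v_{10} = v_{0} + v_{1}  ⇒ sig = (2;(1,1))
  P = {0,6}:  v_{0} + v_{6} = v_{2} + v_{4} + v_{8}  ⇒ sig = (2;(1,1,1))
  P = {0,10}:  v_{0} + v_{10} = v_{2} + v_{7} + v_{8}  ⇒ sig = (2;(1,1,1))
  P = {1,6}:  v_{1} + v_{6} = v_{0} + v_{2} + v_{4}  ⇒ sig = (2;(1,1,1))
  P = {1,10}:  v_{1} + v_{10} = v_{0} + v_{2} + v_{7}  ⇒ sig = (2;(1,1,1))
  P = {5,9}:  v_{5} + v_{9} = v_{1} + 2·v_{4} + v_{7}  ⇒ sig = (2;(1,1,2))
  P = {1,9}:  v_{1} + v_{9} = v_{2} + 2·v_{4} + 2·v_{7}  ⇒ sig = (2;(1,2,2))
  P = {5,6}:  v_{5} + v_{6} = 2·v_{0} + v_{2} + 2·v_{4}  ⇒ sig = (2;(1,2,2))
  P = {5,8}:  v_{5} + v_{8} = 3·v_{0} + v_{4}  ⇒ sig = (2;(1,3))
  P = {1,8}:  v_{1} + v_{8} = 2·v_{0}  ⇒ sig = (2;(2))
  P = {3,9}:  v_{3} + v_{9} = 2·v_{4} + 2·v_{7}  ⇒ sig = (2;(2,2))
  P = {2,8,9}:  v_{2} + v_{8} + v_{9} = 0  ⇒ sig = (3;())
  P = {0,1,4}:  v_{0} + v_{1} + v_{4} = v_{5}  ⇒ sig = (3;(1))
  P = {0,4,7}:  v_{0} + v_{4} + v_{7} = v_{3}  ⇒ sig = (3;(1))
  P = {2,4,7,8}:  v_{2} + v_{4} + v_{7} + v_{8} = v_{0}  ⇒ sig = (4;(1))

Signatures (|P|; sorted positive RHS coefficients), sorted:
{ (2;()) ×2,  (2;(1)),  (2;(1,1)) ×5,  (2;(1,1,1)) ×4,  (2;(1,1,2)),  (2;(1,2,2)) ×2,  (2;(1,3)),  (2;(2)),  (2;(2,2)),  (3;()),  (3;(1)) ×2,  (4;(1)) }


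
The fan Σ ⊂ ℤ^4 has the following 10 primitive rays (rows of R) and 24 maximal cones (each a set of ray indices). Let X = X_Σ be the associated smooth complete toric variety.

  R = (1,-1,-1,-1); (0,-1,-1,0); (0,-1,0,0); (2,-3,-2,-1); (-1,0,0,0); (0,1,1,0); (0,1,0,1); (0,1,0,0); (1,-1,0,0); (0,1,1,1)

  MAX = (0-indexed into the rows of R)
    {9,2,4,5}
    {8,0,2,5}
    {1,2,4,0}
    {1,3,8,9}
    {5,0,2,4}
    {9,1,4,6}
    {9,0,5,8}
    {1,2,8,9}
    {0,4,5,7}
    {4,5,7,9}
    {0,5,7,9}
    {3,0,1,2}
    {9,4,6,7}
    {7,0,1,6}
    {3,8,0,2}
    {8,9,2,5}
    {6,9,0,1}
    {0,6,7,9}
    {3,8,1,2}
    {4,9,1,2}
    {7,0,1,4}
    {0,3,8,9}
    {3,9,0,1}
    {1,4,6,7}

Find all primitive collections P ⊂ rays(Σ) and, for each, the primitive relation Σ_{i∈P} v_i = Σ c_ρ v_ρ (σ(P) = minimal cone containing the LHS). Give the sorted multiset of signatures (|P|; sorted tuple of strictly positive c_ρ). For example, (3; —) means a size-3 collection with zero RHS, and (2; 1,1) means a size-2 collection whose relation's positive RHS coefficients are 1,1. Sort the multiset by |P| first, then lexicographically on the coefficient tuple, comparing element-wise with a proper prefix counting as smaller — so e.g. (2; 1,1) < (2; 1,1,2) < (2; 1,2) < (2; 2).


Minimal non-faces — 17 found among 10 rays, 24 max cones:

  {1,5}:  v_{1} + v_{5} = 0 ; sig = (2; —)
  {2,7}:  v_{2} + v_{7} = 0 ; sig = (2; —)
  {4,8}:  v_{4} + v_{8} = v_{2} ; sig = (2; 1)
  {2,6}:  v_{2} + v_{6} = v_{1} + v_{9} ; sig = (2; 1,1)
  {3,5}:  v_{3} + v_{5} = v_{0} + v_{8} ; sig = (2; 1,1)
  {5,6}:  v_{5} + v_{6} = v_{7} + v_{9} ; sig = (2; 1,1)
  {7,8}:  v_{7} + v_{8} = v_{0} + v_{9} ; sig = (2; 1,1)
  {3,4}:  v_{3} + v_{4} = v_{0} + v_{1} + v_{2} ; sig = (2; 1,1,1)
  {3,7}:  v_{3} + v_{7} = 2·v_{0} + v_{1} + v_{9} ; sig = (2; 1,1,2)
  {6,8}:  v_{6} + v_{8} = v_{0} + v_{1} + 2·v_{9} ; sig = (2; 1,1,2)
  {3,6}:  v_{3} + v_{6} = 2·v_{0} + 2·v_{1} + 2·v_{9} ; sig = (2; 2,2,2)
  {0,4,9}:  v_{0} + v_{4} + v_{9} = 0 ; sig = (3; —)
  {0,1,8}:  v_{0} + v_{1} + v_{8} = v_{3} ; sig = (3; 1)
  {0,2,9}:  v_{0} + v_{2} + v_{9} = v_{8} ; sig = (3; 1)
  {1,7,9}:  v_{1} + v_{7} + v_{9} = v_{6} ; sig = (3; 1)
  {0,4,6}:  v_{0} + v_{4} + v_{6} = v_{1} + v_{7} ; sig = (3; 1,1)
  {2,3,9}:  v_{2} + v_{3} + v_{9} = v_{1} + 2·v_{8} ; sig = (3; 1,2)

Signatures (|P|; sorted positive RHS coefficients), sorted:
    (2; —)
    (2; —)
    (2; 1)
    (2; 1,1)
    (2; 1,1)
    (2; 1,1)
    (2; 1,1)
    (2; 1,1,1)
    (2; 1,1,2)
    (2; 1,1,2)
    (2; 2,2,2)
    (3; —)
    (3; 1)
    (3; 1)
    (3; 1)
    (3; 1,1)
    (3; 1,2)
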